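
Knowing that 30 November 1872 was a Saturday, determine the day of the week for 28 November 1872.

Thursday

Count forward from the earlier date (November 28, 1872) to the later (November 30, 1872):
Within November 1872: 30 − 28 = 2 days.
2 mod 7 = 2, so 2 days before Saturday is Thursday.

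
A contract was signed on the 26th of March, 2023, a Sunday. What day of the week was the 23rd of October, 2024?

Day-of-year of March 26, 2023: 85.
Day-of-year of October 23, 2024: 297.
2023 has 365 days, so 365 − 85 = 280 days remain in 2023.
Total: 280 + 297 = 577 days.
577 mod 7 = 3, so 3 days after Sunday is Wednesday.

Wednesday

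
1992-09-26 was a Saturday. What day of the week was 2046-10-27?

Saturday

Day-of-year of September 26, 1992: 270.
Day-of-year of October 27, 2046: 300.
1992 has 366 days, so 366 − 270 = 96 days remain in 1992.
Full years 1993–2045: 40 common + 13 leap = 40×365 + 13×366 = 19358 days.
Total: 96 + 19358 + 300 = 19754 days.
19754 is a multiple of 7, so 2046-10-27 falls on the same weekday: Saturday.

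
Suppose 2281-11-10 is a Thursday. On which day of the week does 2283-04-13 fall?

Friday

November 2281: 30 − 10 = 20 days remain.
Then 16 full months totalling 486 days.
April 1–13, 2283: 13 days.
Total: 20 + 486 + 13 = 519 days.
519 mod 7 = 1, so 1 day after Thursday is Friday.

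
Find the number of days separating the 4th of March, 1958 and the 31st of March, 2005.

17194

Day-of-year of March 4, 1958: 63.
Day-of-year of March 31, 2005: 90.
1958 has 365 days, so 365 − 63 = 302 days remain in 1958.
Full years 1959–2004: 34 common + 12 leap = 34×365 + 12×366 = 16802 days.
Total: 302 + 16802 + 90 = 17194 days.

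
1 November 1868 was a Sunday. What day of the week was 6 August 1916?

Day-of-year of November 1, 1868: 306.
Day-of-year of August 6, 1916: 219.
1868 has 366 days, so 366 − 306 = 60 days remain in 1868.
Full years 1869–1915: 37 common + 10 leap = 37×365 + 10×366 = 17165 days.
Total: 60 + 17165 + 219 = 17444 days.
17444 is a multiple of 7, so 6 August 1916 falls on the same weekday: Sunday.

Sunday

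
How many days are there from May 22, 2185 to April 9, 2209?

Day-of-year of May 22, 2185: 142.
Day-of-year of April 9, 2209: 99.
2185 has 365 days, so 365 − 142 = 223 days remain in 2185.
Full years 2186–2208: 18 common + 5 leap = 18×365 + 5×366 = 8400 days.
Total: 223 + 8400 + 99 = 8722 days.

8722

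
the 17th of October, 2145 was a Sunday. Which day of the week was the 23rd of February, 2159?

Friday

Day-of-year of October 17, 2145: 290.
Day-of-year of February 23, 2159: 54.
2145 has 365 days, so 365 − 290 = 75 days remain in 2145.
Full years 2146–2158: 10 common + 3 leap = 10×365 + 3×366 = 4748 days.
Total: 75 + 4748 + 54 = 4877 days.
4877 mod 7 = 5, so 5 days after Sunday is Friday.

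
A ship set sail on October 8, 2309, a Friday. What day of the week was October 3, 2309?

Count forward from the earlier date (October 3, 2309) to the later (October 8, 2309):
Within October 2309: 8 − 3 = 5 days.
5 mod 7 = 5, so 5 days before Friday is Sunday.

Sunday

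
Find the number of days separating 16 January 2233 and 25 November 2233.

313

January 2233: 31 − 16 = 15 days remain.
Then 9 full months totalling 273 days.
November 1–25, 2233: 25 days.
Total: 15 + 273 + 25 = 313 days.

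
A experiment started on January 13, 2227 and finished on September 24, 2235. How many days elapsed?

3176

Day-of-year of January 13, 2227: 13.
Day-of-year of September 24, 2235: 267.
2227 has 365 days, so 365 − 13 = 352 days remain in 2227.
Full years 2228–2234: 5 common + 2 leap = 5×365 + 2×366 = 2557 days.
Total: 352 + 2557 + 267 = 3176 days.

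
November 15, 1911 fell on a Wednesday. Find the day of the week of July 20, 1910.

Wednesday

Count forward from the earlier date (July 20, 1910) to the later (November 15, 1911):
Day-of-year of July 20, 1910: 201.
Day-of-year of November 15, 1911: 319.
1910 has 365 days, so 365 − 201 = 164 days remain in 1910.
Total: 164 + 319 = 483 days.
483 is a multiple of 7, so July 20, 1910 falls on the same weekday: Wednesday.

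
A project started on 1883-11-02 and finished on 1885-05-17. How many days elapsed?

562

Day-of-year of November 2, 1883: 306.
Day-of-year of May 17, 1885: 137.
1883 has 365 days, so 365 − 306 = 59 days remain in 1883.
Full years: 1884: 366. Sum = 366.
Total: 59 + 366 + 137 = 562 days.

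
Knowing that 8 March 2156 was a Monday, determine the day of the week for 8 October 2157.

Saturday

March 2156: 31 − 8 = 23 days remain.
Then 18 full months totalling 548 days.
October 1–8, 2157: 8 days.
Total: 23 + 548 + 8 = 579 days.
579 mod 7 = 5, so 5 days after Monday is Saturday.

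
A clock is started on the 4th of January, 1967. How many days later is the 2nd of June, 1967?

January 1967: 31 − 4 = 27 days remain.
Then February 1967 (28), March (31), April (30), May (31): 28 + 31 + 30 + 31 = 120 days.
June 1–2, 1967: 2 days.
Total: 27 + 120 + 2 = 149 days.

149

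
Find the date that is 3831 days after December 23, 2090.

June 20, 2101

Count 3831 days after December 23, 2090:
Day-of-year of December 23, 2090: 357.
Day-of-year of June 20, 2101: 171.
2090 has 365 days, so 365 − 357 = 8 days remain in 2090.
Full years 2091–2100: 8 common + 2 leap = 8×365 + 2×366 = 3652 days.
Total: 8 + 3652 + 171 = 3831 days.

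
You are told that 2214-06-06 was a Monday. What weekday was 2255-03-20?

Day-of-year of June 6, 2214: 157.
Day-of-year of March 20, 2255: 79.
2214 has 365 days, so 365 − 157 = 208 days remain in 2214.
Full years 2215–2254: 30 common + 10 leap = 30×365 + 10×366 = 14610 days.
Total: 208 + 14610 + 79 = 14897 days.
14897 mod 7 = 1, so 1 day after Monday is Tuesday.

Tuesday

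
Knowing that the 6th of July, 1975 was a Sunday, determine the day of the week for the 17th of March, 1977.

July 6, 1975 → July 6, 1976: 366 days (1976 is a leap year).
July 1976: 31 − 6 = 25 days remain.
Then August (31), September (30), October (31), November (30), December (31), January (31), February 1977 (28): 31 + 30 + 31 + 30 + 31 + 31 + 28 = 212 days.
March 1–17, 1977: 17 days.
Residual: 254 days.
Total: 620 days.
620 mod 7 = 4, so 4 days after Sunday is Thursday.

Thursday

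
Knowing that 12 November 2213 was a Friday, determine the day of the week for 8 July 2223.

Tuesday

Day-of-year of November 12, 2213: 316.
Day-of-year of July 8, 2223: 189.
2213 has 365 days, so 365 − 316 = 49 days remain in 2213.
Full years 2214–2222: 7 common + 2 leap = 7×365 + 2×366 = 3287 days.
Total: 49 + 3287 + 189 = 3525 days.
3525 mod 7 = 4, so 4 days after Friday is Tuesday.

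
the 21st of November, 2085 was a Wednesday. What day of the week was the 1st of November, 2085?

Thursday

Count forward from the earlier date (November 1, 2085) to the later (November 21, 2085):
Within November 2085: 21 − 1 = 20 days.
20 mod 7 = 6, so 6 days before Wednesday is Thursday.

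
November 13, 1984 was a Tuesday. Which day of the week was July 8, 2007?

Sunday

Day-of-year of November 13, 1984: 318.
Day-of-year of July 8, 2007: 189.
1984 has 366 days, so 366 − 318 = 48 days remain in 1984.
Full years 1985–2006: 17 common + 5 leap = 17×365 + 5×366 = 8035 days.
Total: 48 + 8035 + 189 = 8272 days.
8272 mod 7 = 5, so 5 days after Tuesday is Sunday.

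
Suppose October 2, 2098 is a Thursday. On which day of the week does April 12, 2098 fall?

Saturday

Count forward from the earlier date (April 12, 2098) to the later (October 2, 2098):
April 2098: 30 − 12 = 18 days remain.
Then May (31), June (30), July (31), August (31), September (30): 31 + 30 + 31 + 31 + 30 = 153 days.
October 1–2, 2098: 2 days.
Total: 18 + 153 + 2 = 173 days.
173 mod 7 = 5, so 5 days before Thursday is Saturday.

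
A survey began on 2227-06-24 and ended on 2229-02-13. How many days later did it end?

600

June 2227: 30 − 24 = 6 days remain.
Then 19 full months totalling 581 days.
February 1–13, 2229: 13 days (2229 is not a leap year).
Total: 6 + 581 + 13 = 600 days.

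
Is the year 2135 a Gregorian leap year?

2135 is not a leap year.

No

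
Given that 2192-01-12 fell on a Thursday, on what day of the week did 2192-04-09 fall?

January 2192: 31 − 12 = 19 days remain.
Then February 2192 (29), March (31): 29 + 31 = 60 days.
April 1–9, 2192: 9 days.
Total: 19 + 60 + 9 = 88 days.
88 mod 7 = 4, so 4 days after Thursday is Monday.

Monday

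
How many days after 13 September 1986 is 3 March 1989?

Day-of-year of September 13, 1986: 256.
Day-of-year of March 3, 1989: 62.
1986 has 365 days, so 365 − 256 = 109 days remain in 1986.
Full years: 1987: 365; 1988: 366. Sum = 731.
Total: 109 + 731 + 62 = 902 days.

902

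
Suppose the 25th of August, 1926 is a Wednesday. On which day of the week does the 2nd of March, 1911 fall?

Count forward from the earlier date (March 2, 1911) to the later (August 25, 1926):
Day-of-year of March 2, 1911: 61.
Day-of-year of August 25, 1926: 237.
1911 has 365 days, so 365 − 61 = 304 days remain in 1911.
Full years 1912–1925: 10 common + 4 leap = 10×365 + 4×366 = 5114 days.
Total: 304 + 5114 + 237 = 5655 days.
5655 mod 7 = 6, so 6 days before Wednesday is Thursday.

Thursday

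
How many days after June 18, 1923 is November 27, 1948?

9294

Day-of-year of June 18, 1923: 169.
Day-of-year of November 27, 1948: 332.
1923 has 365 days, so 365 − 169 = 196 days remain in 1923.
Full years 1924–1947: 18 common + 6 leap = 18×365 + 6×366 = 8766 days.
Total: 196 + 8766 + 332 = 9294 days.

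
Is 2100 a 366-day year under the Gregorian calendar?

2100 is not a leap year (divisible by 100 but not 400).

No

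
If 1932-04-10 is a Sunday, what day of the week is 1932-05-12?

April 1932: 30 − 10 = 20 days remain.
May 1–12, 1932: 12 days.
Total: 20 + 12 = 32 days.
32 mod 7 = 4, so 4 days after Sunday is Thursday.

Thursday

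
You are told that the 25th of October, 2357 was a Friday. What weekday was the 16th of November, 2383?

Wednesday

Day-of-year of October 25, 2357: 298.
Day-of-year of November 16, 2383: 320.
2357 has 365 days, so 365 − 298 = 67 days remain in 2357.
Full years 2358–2382: 19 common + 6 leap = 19×365 + 6×366 = 9131 days.
Total: 67 + 9131 + 320 = 9518 days.
9518 mod 7 = 5, so 5 days after Friday is Wednesday.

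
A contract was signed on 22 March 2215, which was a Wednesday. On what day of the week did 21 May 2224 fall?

Friday

From March 22, 2215 to March 22, 2224: 9 years, of which 3 contain a Feb 29 — 6×365 + 3×366 = 3288 days.
March 2224: 31 − 22 = 9 days remain.
Then April (30): 30 days.
May 1–21, 2224: 21 days.
Residual: 60 days.
Total: 3348 days.
3348 mod 7 = 2, so 2 days after Wednesday is Friday.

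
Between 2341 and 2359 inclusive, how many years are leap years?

4

Years divisible by 4 in [2341, 2359]: 2344, 2348, 2352, 2356.
No century exceptions apply. Count: 4.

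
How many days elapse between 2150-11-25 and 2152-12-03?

November 25, 2150 → November 25, 2151: 365 days.
November 25, 2151 → November 25, 2152: 366 days (2152 is a leap year).
November 2152: 30 − 25 = 5 days remain.
December 1–3, 2152: 3 days.
Residual: 8 days.
Total: 739 days.

739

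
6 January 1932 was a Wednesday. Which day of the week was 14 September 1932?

January 1932: 31 − 6 = 25 days remain.
Then February 1932 (29), March (31), April (30), May (31), June (30), July (31), August (31): 29 + 31 + 30 + 31 + 30 + 31 + 31 = 213 days.
September 1–14, 1932: 14 days.
Total: 25 + 213 + 14 = 252 days.
252 is a multiple of 7, so 14 September 1932 falls on the same weekday: Wednesday.

Wednesday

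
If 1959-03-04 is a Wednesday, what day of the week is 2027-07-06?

Tuesday

Day-of-year of March 4, 1959: 63.
Day-of-year of July 6, 2027: 187.
1959 has 365 days, so 365 − 63 = 302 days remain in 1959.
Full years 1960–2026: 50 common + 17 leap = 50×365 + 17×366 = 24472 days.
Total: 302 + 24472 + 187 = 24961 days.
24961 mod 7 = 6, so 6 days after Wednesday is Tuesday.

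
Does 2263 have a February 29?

2263 is not a leap year.

No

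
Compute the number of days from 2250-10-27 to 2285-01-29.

Day-of-year of October 27, 2250: 300.
Day-of-year of January 29, 2285: 29.
2250 has 365 days, so 365 − 300 = 65 days remain in 2250.
Full years 2251–2284: 25 common + 9 leap = 25×365 + 9×366 = 12419 days.
Total: 65 + 12419 + 29 = 12513 days.

12513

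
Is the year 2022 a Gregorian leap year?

No

2022 is not a leap year.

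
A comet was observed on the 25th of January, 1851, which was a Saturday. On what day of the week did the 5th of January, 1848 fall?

Wednesday

Count forward from the earlier date (January 5, 1848) to the later (January 25, 1851):
Day-of-year of January 5, 1848: 5.
Day-of-year of January 25, 1851: 25.
1848 has 366 days, so 366 − 5 = 361 days remain in 1848.
Full years: 1849: 365; 1850: 365. Sum = 730.
Total: 361 + 730 + 25 = 1116 days.
1116 mod 7 = 3, so 3 days before Saturday is Wednesday.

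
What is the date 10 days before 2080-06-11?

2080-06-01

Count 10 days before June 11, 2080:
Within June 2080: 11 − 1 = 10 days.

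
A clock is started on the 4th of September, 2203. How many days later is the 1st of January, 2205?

Day-of-year of September 4, 2203: 247.
Day-of-year of January 1, 2205: 1.
2203 has 365 days, so 365 − 247 = 118 days remain in 2203.
Full years: 2204: 366. Sum = 366.
Total: 118 + 366 + 1 = 485 days.

485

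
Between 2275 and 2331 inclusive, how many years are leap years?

Years divisible by 4: 2276, 2280, …, 2328 — 14 in all.
Of these, 2300 is divisible by 100 but not 400, so not leap.
Leap years: 14 − 1 = 13.

13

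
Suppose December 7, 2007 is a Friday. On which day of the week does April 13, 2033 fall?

Day-of-year of December 7, 2007: 341.
Day-of-year of April 13, 2033: 103.
2007 has 365 days, so 365 − 341 = 24 days remain in 2007.
Full years 2008–2032: 18 common + 7 leap = 18×365 + 7×366 = 9132 days.
Total: 24 + 9132 + 103 = 9259 days.
9259 mod 7 = 5, so 5 days after Friday is Wednesday.

Wednesday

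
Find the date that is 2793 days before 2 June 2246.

9 October 2238

Count 2793 days before June 2, 2246:
From October 9, 2238 to October 9, 2245: 7 years, of which 2 contain a Feb 29 — 5×365 + 2×366 = 2557 days.
October 2245: 31 − 9 = 22 days remain.
Then November (30), December (31), January (31), February 2246 (28), March (31), April (30), May (31): 30 + 31 + 31 + 28 + 31 + 30 + 31 = 212 days.
June 1–2, 2246: 2 days.
Residual: 236 days.
Total: 2793 days.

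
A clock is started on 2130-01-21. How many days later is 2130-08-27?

218

January 2130: 31 − 21 = 10 days remain.
Then February 2130 (28), March (31), April (30), May (31), June (30), July (31): 28 + 31 + 30 + 31 + 30 + 31 = 181 days.
August 1–27, 2130: 27 days.
Total: 10 + 181 + 27 = 218 days.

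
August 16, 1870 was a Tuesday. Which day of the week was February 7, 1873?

Day-of-year of August 16, 1870: 228.
Day-of-year of February 7, 1873: 38.
1870 has 365 days, so 365 − 228 = 137 days remain in 1870.
Full years: 1871: 365; 1872: 366. Sum = 731.
Total: 137 + 731 + 38 = 906 days.
906 mod 7 = 3, so 3 days after Tuesday is Friday.

Friday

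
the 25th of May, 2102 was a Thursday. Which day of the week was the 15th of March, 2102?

Wednesday

Count forward from the earlier date (March 15, 2102) to the later (May 25, 2102):
March 2102: 31 − 15 = 16 days remain.
Then April (30): 30 days.
May 1–25, 2102: 25 days.
Total: 16 + 30 + 25 = 71 days.
71 mod 7 = 1, so 1 day before Thursday is Wednesday.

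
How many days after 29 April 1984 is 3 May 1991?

2560

Day-of-year of April 29, 1984: 120.
Day-of-year of May 3, 1991: 123.
1984 has 366 days, so 366 − 120 = 246 days remain in 1984.
Full years: 1985: 365; 1986: 365; 1987: 365; 1988: 366; 1989: 365; 1990: 365. Sum = 2191.
Total: 246 + 2191 + 123 = 2560 days.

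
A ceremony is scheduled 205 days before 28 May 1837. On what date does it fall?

4 November 1836

Count 205 days before May 28, 1837:
November 1836: 30 − 4 = 26 days remain.
Then December (31), January (31), February 1837 (28), March (31), April (30): 31 + 31 + 28 + 31 + 30 = 151 days.
May 1–28, 1837: 28 days.
Total: 26 + 151 + 28 = 205 days.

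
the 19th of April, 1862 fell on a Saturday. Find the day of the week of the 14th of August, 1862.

Thursday

April 1862: 30 − 19 = 11 days remain.
Then May (31), June (30), July (31): 31 + 30 + 31 = 92 days.
August 1–14, 1862: 14 days.
Total: 11 + 92 + 14 = 117 days.
117 mod 7 = 5, so 5 days after Saturday is Thursday.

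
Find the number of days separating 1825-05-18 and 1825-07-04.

May 1825: 31 − 18 = 13 days remain.
Then June (30): 30 days.
July 1–4, 1825: 4 days.
Total: 13 + 30 + 4 = 47 days.

47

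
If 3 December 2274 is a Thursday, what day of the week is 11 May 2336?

From December 3, 2274 to December 3, 2335: 61 years, of which 14 contain a Feb 29 — 47×365 + 14×366 = 22279 days.
(2300 is not a leap year (divisible by 100 but not 400).)
December 2335: 31 − 3 = 28 days remain.
Then January (31), February 2336 (29), March (31), April (30): 31 + 29 + 31 + 30 = 121 days.
May 1–11, 2336: 11 days.
Residual: 160 days.
Total: 22439 days.
22439 mod 7 = 4, so 4 days after Thursday is Monday.

Monday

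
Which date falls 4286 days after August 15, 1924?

May 10, 1936

Count 4286 days after August 15, 1924:
Day-of-year of August 15, 1924: 228.
Day-of-year of May 10, 1936: 131.
1924 has 366 days, so 366 − 228 = 138 days remain in 1924.
Full years 1925–1935: 9 common + 2 leap = 9×365 + 2×366 = 4017 days.
Total: 138 + 4017 + 131 = 4286 days.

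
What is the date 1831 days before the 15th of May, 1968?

the 11th of May, 1963

Count 1831 days before May 15, 1968:
Day-of-year of May 11, 1963: 131.
Day-of-year of May 15, 1968: 136.
1963 has 365 days, so 365 − 131 = 234 days remain in 1963.
Full years: 1964: 366; 1965: 365; 1966: 365; 1967: 365. Sum = 1461.
Total: 234 + 1461 + 136 = 1831 days.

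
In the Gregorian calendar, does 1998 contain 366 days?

1998 is not a leap year.

No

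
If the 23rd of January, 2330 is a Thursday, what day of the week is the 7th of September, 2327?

Wednesday

Count forward from the earlier date (September 7, 2327) to the later (January 23, 2330):
Day-of-year of September 7, 2327: 250.
Day-of-year of January 23, 2330: 23.
2327 has 365 days, so 365 − 250 = 115 days remain in 2327.
Full years: 2328: 366; 2329: 365. Sum = 731.
Total: 115 + 731 + 23 = 869 days.
869 mod 7 = 1, so 1 day before Thursday is Wednesday.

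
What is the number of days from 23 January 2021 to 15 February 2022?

388

January 23, 2021 → January 23, 2022: 365 days.
January 2022: 31 − 23 = 8 days remain.
February 1–15, 2022: 15 days (2022 is not a leap year).
Residual: 23 days.
Total: 388 days.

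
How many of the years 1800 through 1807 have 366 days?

Years divisible by 4 in [1800, 1807]: 1800, 1804.
Of these, 1800 is divisible by 100 but not 400, so not leap.
Leap years: 2 − 1 = 1.

1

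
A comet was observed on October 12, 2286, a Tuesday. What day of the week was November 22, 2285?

Count forward from the earlier date (November 22, 2285) to the later (October 12, 2286):
November 2285: 30 − 22 = 8 days remain.
Then 10 full months totalling 304 days.
October 1–12, 2286: 12 days.
Total: 8 + 304 + 12 = 324 days.
324 mod 7 = 2, so 2 days before Tuesday is Sunday.

Sunday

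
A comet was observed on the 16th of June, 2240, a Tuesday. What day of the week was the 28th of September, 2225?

Wednesday

Count forward from the earlier date (September 28, 2225) to the later (June 16, 2240):
From September 28, 2225 to September 28, 2239: 14 years, of which 3 contain a Feb 29 — 11×365 + 3×366 = 5113 days.
September 2239: 30 − 28 = 2 days remain.
Then October (31), November (30), December (31), January (31), February 2240 (29), March (31), April (30), May (31): 31 + 30 + 31 + 31 + 29 + 31 + 30 + 31 = 244 days.
June 1–16, 2240: 16 days.
Residual: 262 days.
Total: 5375 days.
5375 mod 7 = 6, so 6 days before Tuesday is Wednesday.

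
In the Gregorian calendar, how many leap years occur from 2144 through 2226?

Years divisible by 4: 2144, 2148, …, 2224 — 21 in all.
Of these, 2200 is divisible by 100 but not 400, so not leap.
Leap years: 21 − 1 = 20.

20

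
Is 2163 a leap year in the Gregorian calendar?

No

2163 is not a leap year.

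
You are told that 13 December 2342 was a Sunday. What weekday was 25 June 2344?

Sunday

December 13, 2342 → December 13, 2343: 365 days.
December 2343: 31 − 13 = 18 days remain.
Then January (31), February 2344 (29), March (31), April (30), May (31): 31 + 29 + 31 + 30 + 31 = 152 days.
June 1–25, 2344: 25 days.
Residual: 195 days.
Total: 560 days.
560 is a multiple of 7, so 25 June 2344 falls on the same weekday: Sunday.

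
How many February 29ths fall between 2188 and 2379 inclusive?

Years divisible by 4: 2188, 2192, …, 2376 — 48 in all.
Of these, 2200, 2300 are divisible by 100 but not 400, so not leap.
Leap years: 48 − 2 = 46.

46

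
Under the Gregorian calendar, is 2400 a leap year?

Yes

2400 is a leap year (divisible by 400).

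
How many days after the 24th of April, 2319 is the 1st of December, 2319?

April 2319: 30 − 24 = 6 days remain.
Then May (31), June (30), July (31), August (31), September (30), October (31), November (30): 31 + 30 + 31 + 31 + 30 + 31 + 30 = 214 days.
December 1, 2319: 1 day.
Total: 6 + 214 + 1 = 221 days.

221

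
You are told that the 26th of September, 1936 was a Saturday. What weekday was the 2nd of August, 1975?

From September 26, 1936 to September 26, 1974: 38 years, of which 9 contain a Feb 29 — 29×365 + 9×366 = 13879 days.
September 1974: 30 − 26 = 4 days remain.
Then 10 full months totalling 304 days.
August 1–2, 1975: 2 days.
Residual: 310 days.
Total: 14189 days.
14189 is a multiple of 7, so the 2nd of August, 1975 falls on the same weekday: Saturday.

Saturday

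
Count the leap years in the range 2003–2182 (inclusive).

44

Years divisible by 4: 2004, 2008, …, 2180 — 45 in all.
Of these, 2100 is divisible by 100 but not 400, so not leap.
Leap years: 45 − 1 = 44.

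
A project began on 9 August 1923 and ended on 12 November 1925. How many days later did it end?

826

Day-of-year of August 9, 1923: 221.
Day-of-year of November 12, 1925: 316.
1923 has 365 days, so 365 − 221 = 144 days remain in 1923.
Full years: 1924: 366. Sum = 366.
Total: 144 + 366 + 316 = 826 days.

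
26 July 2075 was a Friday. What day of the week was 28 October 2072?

Count forward from the earlier date (October 28, 2072) to the later (July 26, 2075):
Day-of-year of October 28, 2072: 302.
Day-of-year of July 26, 2075: 207.
2072 has 366 days, so 366 − 302 = 64 days remain in 2072.
Full years: 2073: 365; 2074: 365. Sum = 730.
Total: 64 + 730 + 207 = 1001 days.
1001 is a multiple of 7, so 28 October 2072 falls on the same weekday: Friday.

Friday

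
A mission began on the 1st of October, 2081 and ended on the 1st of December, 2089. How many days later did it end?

2983

Day-of-year of October 1, 2081: 274.
Day-of-year of December 1, 2089: 335.
2081 has 365 days, so 365 − 274 = 91 days remain in 2081.
Full years 2082–2088: 5 common + 2 leap = 5×365 + 2×366 = 2557 days.
Total: 91 + 2557 + 335 = 2983 days.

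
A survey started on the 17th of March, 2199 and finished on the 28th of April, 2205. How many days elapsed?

2233

Day-of-year of March 17, 2199: 76.
Day-of-year of April 28, 2205: 118.
2199 has 365 days, so 365 − 76 = 289 days remain in 2199.
Full years: 2200: 365; 2201: 365; 2202: 365; 2203: 365; 2204: 366. Sum = 1826.
Total: 289 + 1826 + 118 = 2233 days.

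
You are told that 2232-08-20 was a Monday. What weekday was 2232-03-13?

Count forward from the earlier date (March 13, 2232) to the later (August 20, 2232):
March 2232: 31 − 13 = 18 days remain.
Then April (30), May (31), June (30), July (31): 30 + 31 + 30 + 31 = 122 days.
August 1–20, 2232: 20 days.
Total: 18 + 122 + 20 = 160 days.
160 mod 7 = 6, so 6 days before Monday is Tuesday.

Tuesday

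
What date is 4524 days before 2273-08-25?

2261-04-06

Count 4524 days before August 25, 2273:
From April 6, 2261 to April 6, 2273: 12 years, of which 3 contain a Feb 29 — 9×365 + 3×366 = 4383 days.
April 2273: 30 − 6 = 24 days remain.
Then May (31), June (30), July (31): 31 + 30 + 31 = 92 days.
August 1–25, 2273: 25 days.
Residual: 141 days.
Total: 4524 days.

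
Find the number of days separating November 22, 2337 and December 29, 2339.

767

Day-of-year of November 22, 2337: 326.
Day-of-year of December 29, 2339: 363.
2337 has 365 days, so 365 − 326 = 39 days remain in 2337.
Full years: 2338: 365. Sum = 365.
Total: 39 + 365 + 363 = 767 days.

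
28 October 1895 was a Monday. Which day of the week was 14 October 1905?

Saturday

From October 28, 1895 to October 28, 1904: 9 years, of which 2 contain a Feb 29 — 7×365 + 2×366 = 3287 days.
(1900 is not a leap year (divisible by 100 but not 400).)
October 1904: 31 − 28 = 3 days remain.
Then 11 full months totalling 334 days.
October 1–14, 1905: 14 days.
Residual: 351 days.
Total: 3638 days.
3638 mod 7 = 5, so 5 days after Monday is Saturday.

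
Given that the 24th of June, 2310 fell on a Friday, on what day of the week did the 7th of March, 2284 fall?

Count forward from the earlier date (March 7, 2284) to the later (June 24, 2310):
Day-of-year of March 7, 2284: 67.
Day-of-year of June 24, 2310: 175.
2284 has 366 days, so 366 − 67 = 299 days remain in 2284.
Full years 2285–2309: 20 common + 5 leap = 20×365 + 5×366 = 9130 days.
Total: 299 + 9130 + 175 = 9604 days.
9604 is a multiple of 7, so the 7th of March, 2284 falls on the same weekday: Friday.

Friday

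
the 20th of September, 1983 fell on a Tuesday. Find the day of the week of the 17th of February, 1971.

Count forward from the earlier date (February 17, 1971) to the later (September 20, 1983):
Day-of-year of February 17, 1971: 48.
Day-of-year of September 20, 1983: 263.
1971 has 365 days, so 365 − 48 = 317 days remain in 1971.
Full years 1972–1982: 8 common + 3 leap = 8×365 + 3×366 = 4018 days.
Total: 317 + 4018 + 263 = 4598 days.
4598 mod 7 = 6, so 6 days before Tuesday is Wednesday.

Wednesday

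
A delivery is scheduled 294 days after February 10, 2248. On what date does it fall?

November 30, 2248

Count 294 days after February 10, 2248:
February 2248: 29 − 10 = 19 days remain (2248 is a leap year, so February has 29 days).
Then March (31), April (30), May (31), June (30), July (31), August (31), September (30), October (31): 31 + 30 + 31 + 30 + 31 + 31 + 30 + 31 = 245 days.
November 1–30, 2248: 30 days.
Total: 19 + 245 + 30 = 294 days.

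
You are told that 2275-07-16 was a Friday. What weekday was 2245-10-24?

Count forward from the earlier date (October 24, 2245) to the later (July 16, 2275):
From October 24, 2245 to October 24, 2274: 29 years, of which 7 contain a Feb 29 — 22×365 + 7×366 = 10592 days.
October 2274: 31 − 24 = 7 days remain.
Then November (30), December (31), January (31), February 2275 (28), March (31), April (30), May (31), June (30): 30 + 31 + 31 + 28 + 31 + 30 + 31 + 30 = 242 days.
July 1–16, 2275: 16 days.
Residual: 265 days.
Total: 10857 days.
10857 is a multiple of 7, so 2245-10-24 falls on the same weekday: Friday.

Friday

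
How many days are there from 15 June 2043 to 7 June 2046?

Day-of-year of June 15, 2043: 166.
Day-of-year of June 7, 2046: 158.
2043 has 365 days, so 365 − 166 = 199 days remain in 2043.
Full years: 2044: 366; 2045: 365. Sum = 731.
Total: 199 + 731 + 158 = 1088 days.

1088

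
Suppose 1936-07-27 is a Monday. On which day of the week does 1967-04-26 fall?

Wednesday

Day-of-year of July 27, 1936: 209.
Day-of-year of April 26, 1967: 116.
1936 has 366 days, so 366 − 209 = 157 days remain in 1936.
Full years 1937–1966: 23 common + 7 leap = 23×365 + 7×366 = 10957 days.
Total: 157 + 10957 + 116 = 11230 days.
11230 mod 7 = 2, so 2 days after Monday is Wednesday.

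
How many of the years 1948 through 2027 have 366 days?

Years divisible by 4: 1948, 1952, …, 2024 — 20 in all.
2000 is divisible by 400, so still leap.
No century exceptions apply. Count: 20.

20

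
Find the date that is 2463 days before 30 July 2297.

1 November 2290

Count 2463 days before July 30, 2297:
November 1, 2290 → November 1, 2291: 365 days.
November 1, 2291 → November 1, 2292: 366 days (2292 is a leap year).
November 1, 2292 → November 1, 2293: 365 days.
November 1, 2293 → November 1, 2294: 365 days.
November 1, 2294 → November 1, 2295: 365 days.
November 1, 2295 → November 1, 2296: 366 days (2296 is a leap year).
November 2296: 30 − 1 = 29 days remain.
Then December (31), January (31), February 2297 (28), March (31), April (30), May (31), June (30): 31 + 31 + 28 + 31 + 30 + 31 + 30 = 212 days.
July 1–30, 2297: 30 days.
Residual: 271 days.
Total: 2463 days.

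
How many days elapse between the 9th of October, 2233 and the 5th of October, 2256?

8397

From October 9, 2233 to October 9, 2255: 22 years, of which 5 contain a Feb 29 — 17×365 + 5×366 = 8035 days.
October 2255: 31 − 9 = 22 days remain.
Then 11 full months totalling 335 days.
October 1–5, 2256: 5 days.
Residual: 362 days.
Total: 8397 days.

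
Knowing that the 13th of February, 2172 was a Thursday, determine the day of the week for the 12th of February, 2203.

Saturday

From February 13, 2172 to February 13, 2202: 30 years, of which 7 contain a Feb 29 — 23×365 + 7×366 = 10957 days.
(2200 is not a leap year (divisible by 100 but not 400).)
February 2202: 28 − 13 = 15 days remain (2202 is not a leap year, so February has 28 days).
Then 11 full months totalling 337 days.
February 1–12, 2203: 12 days (2203 is not a leap year).
Residual: 364 days.
Total: 11321 days.
11321 mod 7 = 2, so 2 days after Thursday is Saturday.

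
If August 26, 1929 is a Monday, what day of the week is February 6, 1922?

Monday

Count forward from the earlier date (February 6, 1922) to the later (August 26, 1929):
Day-of-year of February 6, 1922: 37.
Day-of-year of August 26, 1929: 238.
1922 has 365 days, so 365 − 37 = 328 days remain in 1922.
Full years: 1923: 365; 1924: 366; 1925: 365; 1926: 365; 1927: 365; 1928: 366. Sum = 2192.
Total: 328 + 2192 + 238 = 2758 days.
2758 is a multiple of 7, so February 6, 1922 falls on the same weekday: Monday.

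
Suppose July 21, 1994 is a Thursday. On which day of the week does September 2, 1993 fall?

Thursday

Count forward from the earlier date (September 2, 1993) to the later (July 21, 1994):
September 1993: 30 − 2 = 28 days remain.
Then 9 full months totalling 273 days.
July 1–21, 1994: 21 days.
Total: 28 + 273 + 21 = 322 days.
322 is a multiple of 7, so September 2, 1993 falls on the same weekday: Thursday.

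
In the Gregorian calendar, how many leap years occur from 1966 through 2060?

24

Years divisible by 4: 1968, 1972, …, 2060 — 24 in all.
2000 is divisible by 400, so still leap.
No century exceptions apply. Count: 24.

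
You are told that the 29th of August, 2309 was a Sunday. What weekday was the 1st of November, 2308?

Sunday

Count forward from the earlier date (November 1, 2308) to the later (August 29, 2309):
November 2308: 30 − 1 = 29 days remain.
Then December (31), January (31), February 2309 (28), March (31), April (30), May (31), June (30), July (31): 31 + 31 + 28 + 31 + 30 + 31 + 30 + 31 = 243 days.
August 1–29, 2309: 29 days.
Residual: 301 days.
Total: 301 days.
301 is a multiple of 7, so the 1st of November, 2308 falls on the same weekday: Sunday.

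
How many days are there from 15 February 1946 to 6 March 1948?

750

February 15, 1946 → February 15, 1947: 365 days.
February 15, 1947 → February 15, 1948: 365 days.
February 1948: 29 − 15 = 14 days remain (1948 is a leap year, so February has 29 days).
March 1–6, 1948: 6 days.
Residual: 20 days.
Total: 750 days.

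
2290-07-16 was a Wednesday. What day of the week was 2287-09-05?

Monday

Count forward from the earlier date (September 5, 2287) to the later (July 16, 2290):
Day-of-year of September 5, 2287: 248.
Day-of-year of July 16, 2290: 197.
2287 has 365 days, so 365 − 248 = 117 days remain in 2287.
Full years: 2288: 366; 2289: 365. Sum = 731.
Total: 117 + 731 + 197 = 1045 days.
1045 mod 7 = 2, so 2 days before Wednesday is Monday.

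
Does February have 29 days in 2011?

No

2011 is not a leap year.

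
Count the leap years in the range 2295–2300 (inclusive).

Years divisible by 4 in [2295, 2300]: 2296, 2300.
Of these, 2300 is divisible by 100 but not 400, so not leap.
Leap years: 2 − 1 = 1.

1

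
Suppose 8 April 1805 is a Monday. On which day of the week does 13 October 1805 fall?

April 1805: 30 − 8 = 22 days remain.
Then May (31), June (30), July (31), August (31), September (30): 31 + 30 + 31 + 31 + 30 = 153 days.
October 1–13, 1805: 13 days.
Total: 22 + 153 + 13 = 188 days.
188 mod 7 = 6, so 6 days after Monday is Sunday.

Sunday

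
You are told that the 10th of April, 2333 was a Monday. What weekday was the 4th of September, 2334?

Tuesday

Day-of-year of April 10, 2333: 100.
Day-of-year of September 4, 2334: 247.
2333 has 365 days, so 365 − 100 = 265 days remain in 2333.
Total: 265 + 247 = 512 days.
512 mod 7 = 1, so 1 day after Monday is Tuesday.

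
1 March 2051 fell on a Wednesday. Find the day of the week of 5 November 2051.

March 2051: 31 − 1 = 30 days remain.
Then April (30), May (31), June (30), July (31), August (31), September (30), October (31): 30 + 31 + 30 + 31 + 31 + 30 + 31 = 214 days.
November 1–5, 2051: 5 days.
Total: 30 + 214 + 5 = 249 days.
249 mod 7 = 4, so 4 days after Wednesday is Sunday.

Sunday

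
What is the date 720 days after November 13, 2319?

November 2, 2321

Count 720 days after November 13, 2319:
Day-of-year of November 13, 2319: 317.
Day-of-year of November 2, 2321: 306.
2319 has 365 days, so 365 − 317 = 48 days remain in 2319.
Full years: 2320: 366. Sum = 366.
Total: 48 + 366 + 306 = 720 days.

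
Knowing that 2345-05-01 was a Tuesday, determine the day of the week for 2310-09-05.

Count forward from the earlier date (September 5, 2310) to the later (May 1, 2345):
From September 5, 2310 to September 5, 2344: 34 years, of which 9 contain a Feb 29 — 25×365 + 9×366 = 12419 days.
September 2344: 30 − 5 = 25 days remain.
Then October (31), November (30), December (31), January (31), February 2345 (28), March (31), April (30): 31 + 30 + 31 + 31 + 28 + 31 + 30 = 212 days.
May 1, 2345: 1 day.
Residual: 238 days.
Total: 12657 days.
12657 mod 7 = 1, so 1 day before Tuesday is Monday.

Monday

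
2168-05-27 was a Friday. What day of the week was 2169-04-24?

Day-of-year of May 27, 2168: 148.
Day-of-year of April 24, 2169: 114.
2168 has 366 days, so 366 − 148 = 218 days remain in 2168.
Total: 218 + 114 = 332 days.
332 mod 7 = 3, so 3 days after Friday is Monday.

Monday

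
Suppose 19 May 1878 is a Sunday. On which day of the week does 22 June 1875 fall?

Tuesday

Count forward from the earlier date (June 22, 1875) to the later (May 19, 1878):
Day-of-year of June 22, 1875: 173.
Day-of-year of May 19, 1878: 139.
1875 has 365 days, so 365 − 173 = 192 days remain in 1875.
Full years: 1876: 366; 1877: 365. Sum = 731.
Total: 192 + 731 + 139 = 1062 days.
1062 mod 7 = 5, so 5 days before Sunday is Tuesday.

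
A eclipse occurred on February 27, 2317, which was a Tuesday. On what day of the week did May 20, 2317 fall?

Sunday

February 2317: 28 − 27 = 1 day remains (2317 is not a leap year, so February has 28 days).
Then March (31), April (30): 31 + 30 = 61 days.
May 1–20, 2317: 20 days.
Total: 1 + 61 + 20 = 82 days.
82 mod 7 = 5, so 5 days after Tuesday is Sunday.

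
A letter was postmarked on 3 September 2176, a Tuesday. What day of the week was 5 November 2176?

September 2176: 30 − 3 = 27 days remain.
Then October (31): 31 days.
November 1–5, 2176: 5 days.
Total: 27 + 31 + 5 = 63 days.
63 is a multiple of 7, so 5 November 2176 falls on the same weekday: Tuesday.

Tuesday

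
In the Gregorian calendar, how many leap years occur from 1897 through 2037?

Years divisible by 4: 1900, 1904, …, 2036 — 35 in all.
Of these, 1900 is divisible by 100 but not 400, so not leap.
2000 is divisible by 400, so still leap.
Leap years: 35 − 1 = 34.

34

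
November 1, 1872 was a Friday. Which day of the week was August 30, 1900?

From November 1, 1872 to November 1, 1899: 27 years, of which 6 contain a Feb 29 — 21×365 + 6×366 = 9861 days.
November 1899: 30 − 1 = 29 days remain.
Then December (31), January (31), February 1900 (28), March (31), April (30), May (31), June (30), July (31): 31 + 31 + 28 + 31 + 30 + 31 + 30 + 31 = 243 days.
August 1–30, 1900: 30 days.
Residual: 302 days.
Total: 10163 days.
10163 mod 7 = 6, so 6 days after Friday is Thursday.

Thursday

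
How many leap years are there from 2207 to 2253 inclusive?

12

Years divisible by 4 in [2207, 2253]: 2208, 2212, 2216, 2220, 2224, 2228, 2232, 2236, 2240, 2244, 2248, 2252.
No century exceptions apply. Count: 12.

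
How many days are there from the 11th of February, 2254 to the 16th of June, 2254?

February 2254: 28 − 11 = 17 days remain (2254 is not a leap year, so February has 28 days).
Then March (31), April (30), May (31): 31 + 30 + 31 = 92 days.
June 1–16, 2254: 16 days.
Total: 17 + 92 + 16 = 125 days.

125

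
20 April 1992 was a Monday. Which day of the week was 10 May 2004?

Monday

Day-of-year of April 20, 1992: 111.
Day-of-year of May 10, 2004: 131.
1992 has 366 days, so 366 − 111 = 255 days remain in 1992.
Full years 1993–2003: 9 common + 2 leap = 9×365 + 2×366 = 4017 days.
Total: 255 + 4017 + 131 = 4403 days.
4403 is a multiple of 7, so 10 May 2004 falls on the same weekday: Monday.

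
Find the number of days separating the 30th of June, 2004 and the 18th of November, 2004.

141

June 2004: 30 − 30 = 0 days remain.
Then July (31), August (31), September (30), October (31): 31 + 31 + 30 + 31 = 123 days.
November 1–18, 2004: 18 days.
Total: 0 + 123 + 18 = 141 days.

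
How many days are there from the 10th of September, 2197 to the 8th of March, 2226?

10405

Day-of-year of September 10, 2197: 253.
Day-of-year of March 8, 2226: 67.
2197 has 365 days, so 365 − 253 = 112 days remain in 2197.
Full years 2198–2225: 22 common + 6 leap = 22×365 + 6×366 = 10226 days.
Total: 112 + 10226 + 67 = 10405 days.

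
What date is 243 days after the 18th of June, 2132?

the 16th of February, 2133

Count 243 days after June 18, 2132:
June 2132: 30 − 18 = 12 days remain.
Then July (31), August (31), September (30), October (31), November (30), December (31), January (31): 31 + 31 + 30 + 31 + 30 + 31 + 31 = 215 days.
February 1–16, 2133: 16 days (2133 is not a leap year).
Residual: 243 days.
Total: 243 days.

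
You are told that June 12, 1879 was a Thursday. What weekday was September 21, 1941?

Sunday

Day-of-year of June 12, 1879: 163.
Day-of-year of September 21, 1941: 264.
1879 has 365 days, so 365 − 163 = 202 days remain in 1879.
Full years 1880–1940: 46 common + 15 leap = 46×365 + 15×366 = 22280 days.
Total: 202 + 22280 + 264 = 22746 days.
22746 mod 7 = 3, so 3 days after Thursday is Sunday.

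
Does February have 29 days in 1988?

1988 is a leap year.

Yes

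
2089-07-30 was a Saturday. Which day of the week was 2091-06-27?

July 2089: 31 − 30 = 1 day remains.
Then 22 full months totalling 669 days.
June 1–27, 2091: 27 days.
Total: 1 + 669 + 27 = 697 days.
697 mod 7 = 4, so 4 days after Saturday is Wednesday.

Wednesday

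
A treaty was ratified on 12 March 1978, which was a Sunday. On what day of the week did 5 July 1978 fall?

Wednesday

March 1978: 31 − 12 = 19 days remain.
Then April (30), May (31), June (30): 30 + 31 + 30 = 91 days.
July 1–5, 1978: 5 days.
Total: 19 + 91 + 5 = 115 days.
115 mod 7 = 3, so 3 days after Sunday is Wednesday.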